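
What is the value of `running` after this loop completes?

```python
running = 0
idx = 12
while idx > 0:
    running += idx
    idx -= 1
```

Sum 12 down to 1
`running` takes the values: 0 → 12 → 23 → 33 → 42 → 50 → 57 → 63 → 68 → 72 → 75 → 77 → 78

Answer: 78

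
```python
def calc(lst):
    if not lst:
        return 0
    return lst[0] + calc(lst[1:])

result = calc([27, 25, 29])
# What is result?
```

27 + 25 + 29 + 0 = 81

Answer: 81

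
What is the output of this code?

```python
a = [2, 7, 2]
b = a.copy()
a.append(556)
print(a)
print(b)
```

Key concept: list.copy() creates independent copy.
Step by step:
`a = [2, 7, 2]` → a = [2, 7, 2]
`b = a.copy()` → b = [2, 7, 2]
`a.append(556)` → a = [2, 7, 2, 556]
`print(a)` → prints [2, 7, 2, 556]
`print(b)` → prints [2, 7, 2]

Answer:
[2, 7, 2, 556]
[2, 7, 2]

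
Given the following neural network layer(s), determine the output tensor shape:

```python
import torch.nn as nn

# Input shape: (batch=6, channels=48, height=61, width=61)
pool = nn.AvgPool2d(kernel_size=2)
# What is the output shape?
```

Input: (6, 48, 61, 61) -> Output: (6, 48, 30, 30)

Answer: (6, 48, 30, 30)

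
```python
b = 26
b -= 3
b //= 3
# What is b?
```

Trace:
`b = 26` → b = 26
`b -= 3` → b = 23
`b //= 3` → b = 7
So b = 7

Answer: 7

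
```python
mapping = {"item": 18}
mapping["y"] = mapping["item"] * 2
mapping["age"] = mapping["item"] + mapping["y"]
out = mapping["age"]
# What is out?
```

Trace:
`mapping = {"item": 18}` → mapping = {'item': 18}
`mapping["y"] = mapping["item"] * 2` → mapping = {'item': 18, 'y': 36}
`mapping["age"] = mapping["item"] + mapping["y"]` → mapping = {'item': 18, 'y': 36, 'age': 54}
`out = mapping["age"]` → out = 54
So out = 54

Answer: 54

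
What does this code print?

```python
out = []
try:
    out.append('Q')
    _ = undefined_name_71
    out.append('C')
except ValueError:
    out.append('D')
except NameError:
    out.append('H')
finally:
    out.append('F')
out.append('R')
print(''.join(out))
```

Execution trace: 'Q' (try body) → 'H' (except NameError) → 'F' (finally) → 'R' (after the try/except). Output: QHFR

Answer: QHFR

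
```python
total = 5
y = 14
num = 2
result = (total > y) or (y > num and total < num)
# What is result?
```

Trace:
`total = 5` → total = 5
`y = 14` → y = 14
`num = 2` → num = 2
`result = (total > y) or (y > num and total < num)` → result = False
So result = False

Answer: False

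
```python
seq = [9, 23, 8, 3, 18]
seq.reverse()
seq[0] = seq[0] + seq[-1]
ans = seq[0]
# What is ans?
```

Trace:
`seq = [9, 23, 8, 3, 18]` → seq = [9, 23, 8, 3, 18]
`seq.reverse()` → seq = [18, 3, 8, 23, 9]
`seq[0] = seq[0] + seq[-1]` → seq = [27, 3, 8, 23, 9]
`ans = seq[0]` → ans = 27
So ans = 27

Answer: 27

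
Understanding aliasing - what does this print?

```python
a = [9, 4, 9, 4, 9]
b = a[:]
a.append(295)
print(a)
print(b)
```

Key concept: slice [:] creates copy.
Step by step:
`a = [9, 4, 9, 4, 9]` → a = [9, 4, 9, 4, 9]
`b = a[:]` → b = [9, 4, 9, 4, 9]
`a.append(295)` → a = [9, 4, 9, 4, 9, 295]
`print(a)` → prints [9, 4, 9, 4, 9, 295]
`print(b)` → prints [9, 4, 9, 4, 9]

Answer:
[9, 4, 9, 4, 9, 295]
[9, 4, 9, 4, 9]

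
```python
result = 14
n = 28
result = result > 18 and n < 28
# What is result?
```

Trace:
`result = 14` → result = 14
`n = 28` → n = 28
`result = result > 18 and n < 28` → result = False
So result = False

Answer: False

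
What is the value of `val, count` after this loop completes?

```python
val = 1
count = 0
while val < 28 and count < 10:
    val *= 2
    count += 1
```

Double until >= 28 or 10 iterations
`val, count` takes the values: (1, 0) → (2, 0) → (2, 1) → (4, 1) → (4, 2) → (8, 2) → (8, 3) → (16, 3) → (16, 4) → (32, 4) → (32, 5)

Answer: 32, 5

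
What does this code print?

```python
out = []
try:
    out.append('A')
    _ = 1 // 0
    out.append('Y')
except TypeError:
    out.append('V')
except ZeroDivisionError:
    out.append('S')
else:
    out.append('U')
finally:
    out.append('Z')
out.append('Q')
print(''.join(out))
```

Execution trace: 'A' (try body) → 'S' (except ZeroDivisionError) → 'Z' (finally) → 'Q' (after the try/except). Output: ASZQ

Answer: ASZQ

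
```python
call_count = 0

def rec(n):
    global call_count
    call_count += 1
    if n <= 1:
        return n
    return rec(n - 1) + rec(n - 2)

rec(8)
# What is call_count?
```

Calls(n) = 1 + Calls(n-1) + Calls(n-2); Calls(0)=Calls(1)=1. For n=8 this gives 67.

Answer: 67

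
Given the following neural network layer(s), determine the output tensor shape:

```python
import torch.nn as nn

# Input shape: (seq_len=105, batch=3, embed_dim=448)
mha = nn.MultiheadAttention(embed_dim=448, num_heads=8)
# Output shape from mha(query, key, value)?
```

Input: (105, 3, 448) -> Output: (105, 3, 448)

Answer: (105, 3, 448)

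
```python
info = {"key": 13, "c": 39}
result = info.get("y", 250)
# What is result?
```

Trace:
`info = {"key": 13, "c": 39}` → info = {'key': 13, 'c': 39}
`result = info.get("y", 250)` → result = 250
So result = 250

Answer: 250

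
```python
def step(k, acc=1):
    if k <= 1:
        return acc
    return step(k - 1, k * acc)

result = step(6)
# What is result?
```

Accumulator trace (n, acc): (6, 1) -> (5, 6) -> (4, 30) -> (3, 120) -> (2, 360) -> (1, 720) -> return 720

Answer: 720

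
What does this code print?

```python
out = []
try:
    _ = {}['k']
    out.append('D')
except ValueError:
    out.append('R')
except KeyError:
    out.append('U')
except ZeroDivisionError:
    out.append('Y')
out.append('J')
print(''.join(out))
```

Execution trace: 'U' (except KeyError) → 'J' (after the try/except). Output: UJ

Answer: UJ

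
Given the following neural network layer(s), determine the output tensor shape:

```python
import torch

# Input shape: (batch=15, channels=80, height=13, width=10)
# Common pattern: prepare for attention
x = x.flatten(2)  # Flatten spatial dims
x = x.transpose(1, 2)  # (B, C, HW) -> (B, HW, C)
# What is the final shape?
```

Input: (15, 80, 13, 10) -> after flatten(2): (15, 80, 130) -> Output: (15, 130, 80)

Answer: (15, 130, 80)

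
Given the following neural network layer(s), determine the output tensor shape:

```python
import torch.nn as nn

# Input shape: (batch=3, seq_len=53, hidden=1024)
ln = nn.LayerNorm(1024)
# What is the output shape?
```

Input: (3, 53, 1024) -> Output: (3, 53, 1024)

Answer: (3, 53, 1024)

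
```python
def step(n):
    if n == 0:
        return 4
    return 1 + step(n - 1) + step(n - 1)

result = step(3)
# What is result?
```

step(n) = 1 + 2·step(n-1), step(0)=4. Closed form: (4+1)·2^3 - 1 = 39.

Answer: 39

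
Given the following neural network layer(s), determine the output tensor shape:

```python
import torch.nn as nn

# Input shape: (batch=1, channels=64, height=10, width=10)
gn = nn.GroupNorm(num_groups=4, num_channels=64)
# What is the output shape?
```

Input: (1, 64, 10, 10) -> Output: (1, 64, 10, 10)

Answer: (1, 64, 10, 10)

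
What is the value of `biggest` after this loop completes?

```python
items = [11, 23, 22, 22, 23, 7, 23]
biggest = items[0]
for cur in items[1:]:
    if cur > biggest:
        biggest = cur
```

Maximum of [11, 23, 22, 22, 23, 7, 23]
`biggest` takes the values: 11 → 23

Answer: 23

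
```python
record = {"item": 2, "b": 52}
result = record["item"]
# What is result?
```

Trace:
`record = {"item": 2, "b": 52}` → record = {'item': 2, 'b': 52}
`result = record["item"]` → result = 2
So result = 2

Answer: 2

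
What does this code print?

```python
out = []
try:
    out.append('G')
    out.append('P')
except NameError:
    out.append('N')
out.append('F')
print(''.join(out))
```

Execution trace: 'G' (try body) → 'P' (try body, no exception) → 'F' (after the try/except). Output: GPF

Answer: GPF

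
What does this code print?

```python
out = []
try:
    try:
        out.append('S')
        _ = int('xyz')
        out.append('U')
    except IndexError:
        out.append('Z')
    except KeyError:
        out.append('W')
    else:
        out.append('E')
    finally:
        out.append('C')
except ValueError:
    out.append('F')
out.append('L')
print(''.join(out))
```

Execution trace: 'S' (try body) → 'C' (finally) → 'F' (outer except ValueError) → 'L' (after the try/except). Output: SCFL

Answer: SCFL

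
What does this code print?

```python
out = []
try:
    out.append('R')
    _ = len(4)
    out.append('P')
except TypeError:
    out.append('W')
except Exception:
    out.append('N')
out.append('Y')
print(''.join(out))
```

Execution trace: 'R' (try body) → 'W' (except TypeError) → 'Y' (after the try/except). Output: RWY

Answer: RWY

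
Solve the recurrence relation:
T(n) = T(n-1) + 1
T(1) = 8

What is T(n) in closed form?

Unrolling: T(n) = T(1) + 1·(n-1) = 8 + 1(n-1) = n + 7.

Answer: T(n) = n + 7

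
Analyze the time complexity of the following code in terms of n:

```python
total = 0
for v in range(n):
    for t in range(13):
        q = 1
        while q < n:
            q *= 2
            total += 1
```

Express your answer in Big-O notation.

Each loop level contributes: n × 1 × log n. Multiplying the contributions gives O(n log n).

Answer: O(n log n)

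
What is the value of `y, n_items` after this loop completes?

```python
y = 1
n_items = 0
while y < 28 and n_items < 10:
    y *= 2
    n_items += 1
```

Double until >= 28 or 10 iterations
`y, n_items` takes the values: (1, 0) → (2, 0) → (2, 1) → (4, 1) → (4, 2) → (8, 2) → (8, 3) → (16, 3) → (16, 4) → (32, 4) → (32, 5)

Answer: 32, 5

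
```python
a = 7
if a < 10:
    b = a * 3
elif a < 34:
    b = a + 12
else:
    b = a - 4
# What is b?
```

Trace:
`a = 7` → a = 7
`if a < 10: ...` → a < 10 is True → b = 21
So b = 21

Answer: 21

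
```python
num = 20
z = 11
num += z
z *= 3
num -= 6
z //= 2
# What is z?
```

Trace:
`num = 20` → num = 20
`z = 11` → z = 11
`num += z` → num = 31
`z *= 3` → z = 33
`num -= 6` → num = 25
`z //= 2` → z = 16
So z = 16

Answer: 16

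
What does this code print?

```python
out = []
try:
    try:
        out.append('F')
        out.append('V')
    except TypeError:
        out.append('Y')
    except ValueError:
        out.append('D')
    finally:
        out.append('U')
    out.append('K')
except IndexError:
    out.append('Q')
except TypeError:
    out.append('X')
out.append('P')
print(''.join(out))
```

Execution trace: 'F' (inner try body) → 'V' (inner try body, no exception) → 'U' (inner finally) → 'K' (try body, no exception) → 'P' (after the try/except). Output: FVUKP

Answer: FVUKP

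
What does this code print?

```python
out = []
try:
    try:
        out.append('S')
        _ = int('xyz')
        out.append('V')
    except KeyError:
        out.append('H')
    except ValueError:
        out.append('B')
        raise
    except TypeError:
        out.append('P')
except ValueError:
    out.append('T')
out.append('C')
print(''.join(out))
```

Execution trace: 'S' (try body) → 'B' (except ValueError) → 'T' (outer except ValueError) → 'C' (after the try/except). Output: SBTC

Answer: SBTC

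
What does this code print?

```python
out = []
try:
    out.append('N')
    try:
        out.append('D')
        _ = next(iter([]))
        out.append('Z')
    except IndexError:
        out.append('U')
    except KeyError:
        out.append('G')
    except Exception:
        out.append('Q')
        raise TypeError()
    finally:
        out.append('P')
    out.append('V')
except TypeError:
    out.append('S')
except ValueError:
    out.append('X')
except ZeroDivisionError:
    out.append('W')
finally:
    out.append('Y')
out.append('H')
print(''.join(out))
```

Execution trace: 'N' (try body) → 'D' (inner try body) → 'Q' (inner except Exception) → 'P' (inner finally) → 'S' (except TypeError) → 'Y' (finally) → 'H' (after the try/except). Output: NDQPSYH

Answer: NDQPSYH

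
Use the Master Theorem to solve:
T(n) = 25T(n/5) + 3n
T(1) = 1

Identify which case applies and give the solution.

a=25, b=5, f(n)=3n. log_5(25) = 2. Since c=1 < 2, Case 1 applies: T(n) = Θ(n^log_b(a)) = O(n^2).

Answer: O(n^2) - Case 1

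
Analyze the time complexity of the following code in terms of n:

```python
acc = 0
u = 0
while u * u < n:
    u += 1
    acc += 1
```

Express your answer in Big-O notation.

Each loop level contributes: √n. Multiplying the contributions gives O(√n).

Answer: O(√n)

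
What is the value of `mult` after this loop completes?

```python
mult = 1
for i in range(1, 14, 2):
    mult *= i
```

Product of 1, 3, 5, ... up to 13
`mult` takes the values: 1 → 3 → 15 → 105 → 945 → 10395 → 135135

Answer: 135135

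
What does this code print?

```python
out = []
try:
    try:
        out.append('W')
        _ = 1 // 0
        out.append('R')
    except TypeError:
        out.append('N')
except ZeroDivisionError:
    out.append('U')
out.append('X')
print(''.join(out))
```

Execution trace: 'W' (try body) → 'U' (outer except ZeroDivisionError) → 'X' (after the try/except). Output: WUX

Answer: WUX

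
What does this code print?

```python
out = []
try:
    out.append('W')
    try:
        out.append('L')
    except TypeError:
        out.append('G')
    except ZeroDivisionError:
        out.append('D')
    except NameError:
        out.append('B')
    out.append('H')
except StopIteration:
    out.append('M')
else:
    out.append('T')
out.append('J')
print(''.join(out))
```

Execution trace: 'W' (try body) → 'L' (inner try body, no exception) → 'H' (try body, no exception) → 'T' (else) → 'J' (after the try/except). Output: WLHTJ

Answer: WLHTJ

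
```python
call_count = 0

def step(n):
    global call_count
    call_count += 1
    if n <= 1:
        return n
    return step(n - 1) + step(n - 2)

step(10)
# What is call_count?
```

Calls(n) = 1 + Calls(n-1) + Calls(n-2); Calls(0)=Calls(1)=1. For n=10 this gives 177.

Answer: 177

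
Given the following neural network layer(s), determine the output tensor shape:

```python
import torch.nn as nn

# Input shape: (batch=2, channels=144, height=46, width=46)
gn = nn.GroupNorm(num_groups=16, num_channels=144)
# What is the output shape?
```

Input: (2, 144, 46, 46) -> Output: (2, 144, 46, 46)

Answer: (2, 144, 46, 46)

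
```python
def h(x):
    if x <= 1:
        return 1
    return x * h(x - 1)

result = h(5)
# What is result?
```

h(5) = 5 * 4 * 3 * 2 * 1 = 120

Answer: 120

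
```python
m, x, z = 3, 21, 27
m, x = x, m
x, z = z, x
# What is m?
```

Trace:
`m, x, z = 3, 21, 27` → m = 3; x = 21; z = 27
`m, x = x, m` → m = 21; x = 3
`x, z = z, x` → x = 27; z = 3
So m = 21

Answer: 21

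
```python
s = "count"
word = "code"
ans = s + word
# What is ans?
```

Trace:
`s = "count"` → s = 'count'
`word = "code"` → word = 'code'
`ans = s + word` → ans = 'countcode'
So ans = 'countcode'

Answer: 'countcode'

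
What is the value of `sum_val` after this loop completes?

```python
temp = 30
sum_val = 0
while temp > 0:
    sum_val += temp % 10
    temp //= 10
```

Sum digits of 30
`sum_val` takes the values: 0 → 3

Answer: 3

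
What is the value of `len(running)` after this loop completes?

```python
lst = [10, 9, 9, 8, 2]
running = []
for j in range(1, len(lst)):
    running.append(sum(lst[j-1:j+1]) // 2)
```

Number of 2-element averages
`running` takes the values: [] → [9] → [9, 9] → [9, 9, 8] → [9, 9, 8, 5]
So `len(running)` = 4

Answer: 4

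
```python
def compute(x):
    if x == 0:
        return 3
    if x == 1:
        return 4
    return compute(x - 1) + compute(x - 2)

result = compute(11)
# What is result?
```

Build up from base cases: compute(0)=3, compute(1)=4, compute(2)=7, compute(3)=11, compute(4)=18, compute(5)=29, compute(6)=47, ..., compute(11)=521

Answer: 521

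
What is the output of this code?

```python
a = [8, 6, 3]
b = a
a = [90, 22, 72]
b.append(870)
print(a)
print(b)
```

Key concept: rebinding vs mutation: a is rebound to a new list, b still points at the original.
Step by step:
`a = [8, 6, 3]` → a = [8, 6, 3]
`b = a` → b = [8, 6, 3] (same object as a)
`a = [90, 22, 72]` → a = [90, 22, 72]
`b.append(870)` → b = [8, 6, 3, 870]
`print(a)` → prints [90, 22, 72]
`print(b)` → prints [8, 6, 3, 870]

Answer:
[90, 22, 72]
[8, 6, 3, 870]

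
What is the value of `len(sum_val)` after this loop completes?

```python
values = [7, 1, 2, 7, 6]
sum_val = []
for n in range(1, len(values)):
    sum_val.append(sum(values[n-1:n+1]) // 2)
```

Number of 2-element averages
`sum_val` takes the values: [] → [4] → [4, 1] → [4, 1, 4] → [4, 1, 4, 6]
So `len(sum_val)` = 4

Answer: 4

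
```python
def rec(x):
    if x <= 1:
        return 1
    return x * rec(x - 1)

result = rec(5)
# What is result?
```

rec(5) = 5 * 4 * 3 * 2 * 1 = 120

Answer: 120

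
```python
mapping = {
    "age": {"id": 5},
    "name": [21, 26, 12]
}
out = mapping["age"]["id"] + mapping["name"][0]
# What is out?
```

Trace:
`mapping = { ...` → mapping = {'age': {'id': 5}, 'name': [21, 26, 12]}
`out = mapping["age"]["id"] + mapping["name"][0]` → out = 26
So out = 26

Answer: 26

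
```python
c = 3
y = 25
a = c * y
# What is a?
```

Trace:
`c = 3` → c = 3
`y = 25` → y = 25
`a = c * y` → a = 75
So a = 75

Answer: 75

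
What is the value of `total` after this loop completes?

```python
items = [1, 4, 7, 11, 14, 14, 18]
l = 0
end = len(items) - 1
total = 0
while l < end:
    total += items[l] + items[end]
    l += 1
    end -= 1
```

Sum of pairs from ends
`total` takes the values: 0 → 19 → 37 → 58

Answer: 58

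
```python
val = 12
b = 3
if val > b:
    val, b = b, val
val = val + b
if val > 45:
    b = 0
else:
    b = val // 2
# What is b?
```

Trace:
`val = 12` → val = 12
`b = 3` → b = 3
`if val > b: ...` → val > b is True → val = 3; b = 12
`val = val + b` → val = 15
`if val > 45: ...` → val > 45 is False, take else branch → b = 7
So b = 7

Answer: 7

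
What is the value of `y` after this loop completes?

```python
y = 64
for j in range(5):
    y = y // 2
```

Halve 5 times: 64 // 2^5 = 2
`y` takes the values: 64 → 32 → 16 → 8 → 4 → 2

Answer: 2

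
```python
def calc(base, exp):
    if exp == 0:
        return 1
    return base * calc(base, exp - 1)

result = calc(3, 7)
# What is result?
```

calc(3, 7) = 3 * 3 * 3 * 3 * 3 * 3 * 3 = 2187

Answer: 2187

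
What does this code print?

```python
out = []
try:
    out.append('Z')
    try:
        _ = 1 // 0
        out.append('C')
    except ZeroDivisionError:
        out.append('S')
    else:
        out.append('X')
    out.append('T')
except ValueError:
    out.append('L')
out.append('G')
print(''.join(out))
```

Execution trace: 'Z' (try body) → 'S' (inner except ZeroDivisionError) → 'T' (try body, no exception) → 'G' (after the try/except). Output: ZSTG

Answer: ZSTG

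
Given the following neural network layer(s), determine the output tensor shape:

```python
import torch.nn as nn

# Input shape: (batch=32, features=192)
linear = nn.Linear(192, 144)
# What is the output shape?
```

Input: (32, 192) -> Output: (32, 144)

Answer: (32, 144)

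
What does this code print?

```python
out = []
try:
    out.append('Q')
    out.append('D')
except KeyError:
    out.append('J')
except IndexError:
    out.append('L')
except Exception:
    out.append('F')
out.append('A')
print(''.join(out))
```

Execution trace: 'Q' (try body) → 'D' (try body, no exception) → 'A' (after the try/except). Output: QDA

Answer: QDA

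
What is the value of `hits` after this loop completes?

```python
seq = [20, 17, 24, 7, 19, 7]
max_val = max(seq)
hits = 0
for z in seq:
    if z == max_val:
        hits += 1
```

Count of max value 24 in [20, 17, 24, 7, 19, 7]
`hits` takes the values: 0 → 1

Answer: 1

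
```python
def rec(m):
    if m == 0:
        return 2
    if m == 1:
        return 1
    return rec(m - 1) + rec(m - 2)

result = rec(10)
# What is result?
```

Build up from base cases: rec(0)=2, rec(1)=1, rec(2)=3, rec(3)=4, rec(4)=7, rec(5)=11, rec(6)=18, ..., rec(10)=123

Answer: 123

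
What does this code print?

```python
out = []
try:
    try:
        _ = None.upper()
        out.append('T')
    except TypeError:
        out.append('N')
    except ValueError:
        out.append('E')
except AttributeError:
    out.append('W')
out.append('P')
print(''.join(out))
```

Execution trace: 'W' (outer except AttributeError) → 'P' (after the try/except). Output: WP

Answer: WP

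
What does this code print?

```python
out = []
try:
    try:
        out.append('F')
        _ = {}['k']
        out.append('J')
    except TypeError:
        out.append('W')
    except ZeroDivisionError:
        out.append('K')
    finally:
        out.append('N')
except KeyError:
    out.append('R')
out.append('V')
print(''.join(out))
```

Execution trace: 'F' (try body) → 'N' (finally) → 'R' (outer except KeyError) → 'V' (after the try/except). Output: FNRV

Answer: FNRV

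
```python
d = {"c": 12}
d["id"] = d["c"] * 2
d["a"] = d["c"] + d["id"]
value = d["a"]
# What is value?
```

Trace:
`d = {"c": 12}` → d = {'c': 12}
`d["id"] = d["c"] * 2` → d = {'c': 12, 'id': 24}
`d["a"] = d["c"] + d["id"]` → d = {'c': 12, 'id': 24, 'a': 36}
`value = d["a"]` → value = 36
So value = 36

Answer: 36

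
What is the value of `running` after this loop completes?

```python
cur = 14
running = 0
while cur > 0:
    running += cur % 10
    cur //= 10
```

Sum digits of 14
`running` takes the values: 0 → 4 → 5

Answer: 5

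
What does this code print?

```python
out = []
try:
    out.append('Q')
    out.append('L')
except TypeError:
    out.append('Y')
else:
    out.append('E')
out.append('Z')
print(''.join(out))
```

Execution trace: 'Q' (try body) → 'L' (try body, no exception) → 'E' (else) → 'Z' (after the try/except). Output: QLEZ

Answer: QLEZ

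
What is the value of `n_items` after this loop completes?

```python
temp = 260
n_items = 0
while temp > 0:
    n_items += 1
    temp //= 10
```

Count digits by repeated division by 10
`n_items` takes the values: 0 → 1 → 2 → 3

Answer: 3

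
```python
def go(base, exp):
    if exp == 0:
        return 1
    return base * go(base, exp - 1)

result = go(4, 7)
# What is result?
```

go(4, 7) = 4 * 4 * 4 * 4 * 4 * 4 * 4 = 16384

Answer: 16384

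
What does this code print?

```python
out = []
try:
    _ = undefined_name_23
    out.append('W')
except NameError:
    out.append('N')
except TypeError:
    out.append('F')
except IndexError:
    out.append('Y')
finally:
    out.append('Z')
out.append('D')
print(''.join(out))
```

Execution trace: 'N' (except NameError) → 'Z' (finally) → 'D' (after the try/except). Output: NZD

Answer: NZD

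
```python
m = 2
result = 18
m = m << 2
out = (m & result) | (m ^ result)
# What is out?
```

Trace:
`m = 2` → m = 2
`result = 18` → result = 18
`m = m << 2` → m = 8
`out = (m & result) | (m ^ result)` → out = 26
So out = 26

Answer: 26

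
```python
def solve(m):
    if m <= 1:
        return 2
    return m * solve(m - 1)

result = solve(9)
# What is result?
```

solve(9) = 9 * 8 * 7 * 6 * 5 * 4 * 3 * 2 * 2 = 725760

Answer: 725760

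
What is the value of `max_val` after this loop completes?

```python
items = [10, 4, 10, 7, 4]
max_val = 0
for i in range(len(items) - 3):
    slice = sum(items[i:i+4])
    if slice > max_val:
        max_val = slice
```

Max sum of 4-element window in [10, 4, 10, 7, 4]
`max_val` takes the values: 0 → 31

Answer: 31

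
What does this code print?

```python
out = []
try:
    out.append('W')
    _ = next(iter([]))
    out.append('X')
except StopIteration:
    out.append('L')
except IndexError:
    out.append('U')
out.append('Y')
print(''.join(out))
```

Execution trace: 'W' (try body) → 'L' (except StopIteration) → 'Y' (after the try/except). Output: WLY

Answer: WLY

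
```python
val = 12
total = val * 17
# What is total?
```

Trace:
`val = 12` → val = 12
`total = val * 17` → total = 204
So total = 204

Answer: 204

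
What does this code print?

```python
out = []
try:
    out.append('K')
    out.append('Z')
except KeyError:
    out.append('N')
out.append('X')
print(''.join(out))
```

Execution trace: 'K' (try body) → 'Z' (try body, no exception) → 'X' (after the try/except). Output: KZX

Answer: KZX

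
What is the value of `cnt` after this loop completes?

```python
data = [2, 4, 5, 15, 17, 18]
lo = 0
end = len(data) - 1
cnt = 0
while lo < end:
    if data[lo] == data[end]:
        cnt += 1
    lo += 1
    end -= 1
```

Count matching pairs from ends
`cnt` takes the values: 0

Answer: 0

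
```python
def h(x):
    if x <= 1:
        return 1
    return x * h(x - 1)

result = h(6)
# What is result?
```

h(6) = 6 * 5 * 4 * 3 * 2 * 1 = 720

Answer: 720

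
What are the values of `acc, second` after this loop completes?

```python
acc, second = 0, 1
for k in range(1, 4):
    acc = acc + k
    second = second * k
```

Sum and factorial of 1 to 3
`acc, second` takes the values: (0, 1) → (1, 1) → (3, 1) → (3, 2) → (6, 2) → (6, 6)

Answer: 6, 6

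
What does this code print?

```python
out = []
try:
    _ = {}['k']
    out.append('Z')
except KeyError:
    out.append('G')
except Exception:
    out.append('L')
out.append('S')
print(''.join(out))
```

Execution trace: 'G' (except KeyError) → 'S' (after the try/except). Output: GS

Answer: GS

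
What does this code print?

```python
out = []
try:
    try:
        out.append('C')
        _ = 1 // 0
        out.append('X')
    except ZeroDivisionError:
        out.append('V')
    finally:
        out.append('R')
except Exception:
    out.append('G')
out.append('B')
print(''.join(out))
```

Execution trace: 'C' (inner try body) → 'V' (inner except ZeroDivisionError) → 'R' (inner finally) → 'B' (after the try/except). Output: CVRB

Answer: CVRB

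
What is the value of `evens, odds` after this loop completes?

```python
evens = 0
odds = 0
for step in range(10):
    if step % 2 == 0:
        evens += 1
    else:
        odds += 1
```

Count evens and odds in range(10)
`evens, odds` takes the values: (0, 0) → (1, 0) → (1, 1) → (2, 1) → (2, 2) → (3, 2) → (3, 3) → (4, 3) → (4, 4) → (5, 4) → (5, 5)

Answer: 5, 5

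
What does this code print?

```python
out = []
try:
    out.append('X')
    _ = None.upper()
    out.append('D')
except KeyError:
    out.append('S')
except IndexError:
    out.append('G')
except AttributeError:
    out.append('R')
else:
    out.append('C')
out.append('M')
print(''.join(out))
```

Execution trace: 'X' (try body) → 'R' (except AttributeError) → 'M' (after the try/except). Output: XRM

Answer: XRM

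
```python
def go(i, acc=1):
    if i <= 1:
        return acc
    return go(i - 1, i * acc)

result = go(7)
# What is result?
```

Accumulator trace (n, acc): (7, 1) -> (6, 7) -> (5, 42) -> (4, 210) -> (3, 840) -> (2, 2520) -> (1, 5040) -> return 5040

Answer: 5040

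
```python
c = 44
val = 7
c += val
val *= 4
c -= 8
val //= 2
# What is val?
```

Trace:
`c = 44` → c = 44
`val = 7` → val = 7
`c += val` → c = 51
`val *= 4` → val = 28
`c -= 8` → c = 43
`val //= 2` → val = 14
So val = 14

Answer: 14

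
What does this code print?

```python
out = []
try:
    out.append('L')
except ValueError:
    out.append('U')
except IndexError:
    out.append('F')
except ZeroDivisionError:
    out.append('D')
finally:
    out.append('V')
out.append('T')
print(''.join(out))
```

Execution trace: 'L' (try body, no exception) → 'V' (finally) → 'T' (after the try/except). Output: LVT

Answer: LVT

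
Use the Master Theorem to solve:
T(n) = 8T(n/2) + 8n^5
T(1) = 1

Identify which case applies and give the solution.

a=8, b=2, f(n)=8n^5. log_2(8) = 3. Since c=5 > 3 and the regularity condition holds (8(n/2)^5 = (8/2^5)n^5 with 8/2^5 < 1), Case 3 applies: T(n) = Θ(f(n)) = O(n^5).

Answer: O(n^5) - Case 3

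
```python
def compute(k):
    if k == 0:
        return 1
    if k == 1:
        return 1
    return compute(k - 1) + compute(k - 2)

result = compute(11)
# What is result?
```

Build up from base cases: compute(0)=1, compute(1)=1, compute(2)=2, compute(3)=3, compute(4)=5, compute(5)=8, compute(6)=13, ..., compute(11)=144

Answer: 144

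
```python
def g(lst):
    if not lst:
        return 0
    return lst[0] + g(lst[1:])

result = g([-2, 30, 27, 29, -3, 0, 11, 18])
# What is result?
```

(-2) + 30 + 27 + 29 + (-3) + 0 + 11 + 18 + 0 = 110

Answer: 110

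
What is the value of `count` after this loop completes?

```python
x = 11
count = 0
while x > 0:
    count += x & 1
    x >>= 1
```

Count set bits in 11 (binary: 0b1011)
`count` takes the values: 0 → 1 → 2 → 3

Answer: 3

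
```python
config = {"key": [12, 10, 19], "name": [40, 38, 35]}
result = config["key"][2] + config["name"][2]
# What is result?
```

Trace:
`config = {"key": [12, 10, 19], "name": [40, 38, 35]}` → config = {'key': [12, 10, 19], 'name': [40, 38, 35]}
`result = config["key"][2] + config["name"][2]` → result = 54
So result = 54

Answer: 54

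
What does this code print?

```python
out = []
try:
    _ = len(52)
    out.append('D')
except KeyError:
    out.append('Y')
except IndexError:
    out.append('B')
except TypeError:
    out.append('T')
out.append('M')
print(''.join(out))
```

Execution trace: 'T' (except TypeError) → 'M' (after the try/except). Output: TM

Answer: TM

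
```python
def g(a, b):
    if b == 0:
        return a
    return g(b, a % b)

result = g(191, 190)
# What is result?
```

g(191, 190) -> g(190, 1) -> g(1, 0) -> 1

Answer: 1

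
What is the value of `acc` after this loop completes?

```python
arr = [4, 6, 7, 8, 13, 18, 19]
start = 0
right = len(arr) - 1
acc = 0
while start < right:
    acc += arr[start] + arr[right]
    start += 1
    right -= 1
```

Sum of pairs from ends
`acc` takes the values: 0 → 23 → 47 → 67

Answer: 67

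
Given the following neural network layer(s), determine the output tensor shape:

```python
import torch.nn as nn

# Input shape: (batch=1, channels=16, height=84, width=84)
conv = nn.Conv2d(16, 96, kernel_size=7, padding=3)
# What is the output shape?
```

Input: (1, 16, 84, 84) -> Output: (1, 96, 84, 84)

Answer: (1, 96, 84, 84)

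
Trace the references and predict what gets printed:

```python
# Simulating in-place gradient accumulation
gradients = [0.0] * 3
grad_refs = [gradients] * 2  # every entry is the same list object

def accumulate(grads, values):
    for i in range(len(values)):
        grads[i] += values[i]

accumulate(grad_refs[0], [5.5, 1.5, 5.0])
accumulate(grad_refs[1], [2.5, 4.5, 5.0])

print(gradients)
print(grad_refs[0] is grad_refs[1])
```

Key concept: gradient accumulation aliasing.
Step by step:
`gradients = [0.0] * 3` → gradients = [0.0, 0.0, 0.0]
`grad_refs = [gradients] * 2` → grad_refs = [[0.0, 0.0, 0.0], [0.0, 0.0, 0.0]]
`accumulate(grad_refs[0], [5.5, 1.5, 5.0])` → gradients = [5.5, 1.5, 5.0]; grad_refs = [[5.5, 1.5, 5.0], [5.5, 1.5, 5.0]]
`accumulate(grad_refs[1], [2.5, 4.5, 5.0])` → gradients = [8.0, 6.0, 10.0]; grad_refs = [[8.0, 6.0, 10.0], [8.0, 6.0, 10.0]]
`print(gradients)` → prints [8.0, 6.0, 10.0]
`print(grad_refs[0] is grad_refs[1])` → prints True

Answer:
[8.0, 6.0, 10.0]
True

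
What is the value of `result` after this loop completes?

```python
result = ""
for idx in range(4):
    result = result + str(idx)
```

Concatenate digits 0 to 3
`result` takes the values: "" → "0" → "01" → "012" → "0123"

Answer: "0123"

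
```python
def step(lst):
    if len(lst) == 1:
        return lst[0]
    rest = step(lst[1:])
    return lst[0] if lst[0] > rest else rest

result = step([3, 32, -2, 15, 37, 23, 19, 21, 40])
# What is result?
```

Recursive max over [3, 32, -2, 15, 37, 23, 19, 21, 40] = 40

Answer: 40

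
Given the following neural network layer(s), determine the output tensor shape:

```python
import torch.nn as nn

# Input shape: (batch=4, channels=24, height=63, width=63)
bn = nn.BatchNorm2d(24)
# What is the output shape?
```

Input: (4, 24, 63, 63) -> Output: (4, 24, 63, 63)

Answer: (4, 24, 63, 63)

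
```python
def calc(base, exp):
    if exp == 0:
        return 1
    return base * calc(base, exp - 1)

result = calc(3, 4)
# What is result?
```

calc(3, 4) = 3 * 3 * 3 * 3 = 81

Answer: 81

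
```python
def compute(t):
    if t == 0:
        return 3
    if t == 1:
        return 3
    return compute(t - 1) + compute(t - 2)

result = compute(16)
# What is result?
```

Build up from base cases: compute(0)=3, compute(1)=3, compute(2)=6, compute(3)=9, compute(4)=15, compute(5)=24, compute(6)=39, ..., compute(16)=4791

Answer: 4791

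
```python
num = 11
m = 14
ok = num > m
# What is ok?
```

Trace:
`num = 11` → num = 11
`m = 14` → m = 14
`ok = num > m` → ok = False
So ok = False

Answer: False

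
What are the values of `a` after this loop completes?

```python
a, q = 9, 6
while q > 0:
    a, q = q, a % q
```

GCD of 9 and 6
`a` takes the values: 9 → 6 → 3

Answer: 3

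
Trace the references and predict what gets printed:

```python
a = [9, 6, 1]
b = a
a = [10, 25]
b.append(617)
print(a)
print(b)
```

Key concept: rebinding vs mutation: a is rebound to a new list, b still points at the original.
Step by step:
`a = [9, 6, 1]` → a = [9, 6, 1]
`b = a` → b = [9, 6, 1] (same object as a)
`a = [10, 25]` → a = [10, 25]
`b.append(617)` → b = [9, 6, 1, 617]
`print(a)` → prints [10, 25]
`print(b)` → prints [9, 6, 1, 617]

Answer:
[10, 25]
[9, 6, 1, 617]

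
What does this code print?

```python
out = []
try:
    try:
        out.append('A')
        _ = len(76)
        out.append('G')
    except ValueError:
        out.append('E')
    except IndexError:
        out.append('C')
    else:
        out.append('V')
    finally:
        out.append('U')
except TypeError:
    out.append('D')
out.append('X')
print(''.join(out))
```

Execution trace: 'A' (try body) → 'U' (finally) → 'D' (outer except TypeError) → 'X' (after the try/except). Output: AUDX

Answer: AUDX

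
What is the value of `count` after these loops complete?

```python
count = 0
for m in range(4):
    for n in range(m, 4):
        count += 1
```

Upper triangle: 4 + 3 + ... + 1
`count` takes the values: 0 → 1 → 2 → 3 → 4 → 5 → 6 → 7 → 8 → 9 → 10

Answer: 10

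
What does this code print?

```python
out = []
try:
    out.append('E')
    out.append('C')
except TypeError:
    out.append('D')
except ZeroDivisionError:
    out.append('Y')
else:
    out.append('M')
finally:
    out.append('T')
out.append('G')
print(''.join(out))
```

Execution trace: 'E' (try body) → 'C' (try body, no exception) → 'M' (else) → 'T' (finally) → 'G' (after the try/except). Output: ECMTG

Answer: ECMTG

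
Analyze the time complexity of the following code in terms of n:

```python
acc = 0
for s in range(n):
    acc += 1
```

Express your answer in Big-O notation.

Each loop level contributes: n. Multiplying the contributions gives O(n).

Answer: O(n)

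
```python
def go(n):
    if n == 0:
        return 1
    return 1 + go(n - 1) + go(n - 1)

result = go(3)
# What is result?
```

go(n) = 1 + 2·go(n-1), go(0)=1. Closed form: (1+1)·2^3 - 1 = 15.

Answer: 15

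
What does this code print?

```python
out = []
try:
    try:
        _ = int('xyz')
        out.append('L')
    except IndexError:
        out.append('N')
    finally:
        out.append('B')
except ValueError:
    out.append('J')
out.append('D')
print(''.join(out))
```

Execution trace: 'B' (finally) → 'J' (outer except ValueError) → 'D' (after the try/except). Output: BJD

Answer: BJD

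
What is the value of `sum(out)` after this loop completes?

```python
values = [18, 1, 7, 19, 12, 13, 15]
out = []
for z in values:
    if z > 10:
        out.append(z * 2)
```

Sum of doubled values > 10
`out` takes the values: [] → [36] → [36, 38] → [36, 38, 24] → [36, 38, 24, 26] → [36, 38, 24, 26, 30]
So `sum(out)` = 154

Answer: 154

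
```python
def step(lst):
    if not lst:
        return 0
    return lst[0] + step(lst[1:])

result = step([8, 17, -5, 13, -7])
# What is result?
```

8 + 17 + (-5) + 13 + (-7) + 0 = 26

Answer: 26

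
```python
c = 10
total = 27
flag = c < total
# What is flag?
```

Trace:
`c = 10` → c = 10
`total = 27` → total = 27
`flag = c < total` → flag = True
So flag = True

Answer: True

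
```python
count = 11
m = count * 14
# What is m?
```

Trace:
`count = 11` → count = 11
`m = count * 14` → m = 154
So m = 154

Answer: 154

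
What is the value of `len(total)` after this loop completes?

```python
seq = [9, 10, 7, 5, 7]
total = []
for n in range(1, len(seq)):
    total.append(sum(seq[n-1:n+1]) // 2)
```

Number of 2-element averages
`total` takes the values: [] → [9] → [9, 8] → [9, 8, 6] → [9, 8, 6, 6]
So `len(total)` = 4

Answer: 4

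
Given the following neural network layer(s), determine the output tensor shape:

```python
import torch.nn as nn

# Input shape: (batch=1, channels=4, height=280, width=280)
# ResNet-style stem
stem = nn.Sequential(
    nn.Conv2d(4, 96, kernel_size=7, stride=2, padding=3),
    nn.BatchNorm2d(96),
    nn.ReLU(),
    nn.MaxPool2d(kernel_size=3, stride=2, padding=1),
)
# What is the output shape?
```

Input: (1, 4, 280, 280) -> after Conv2d 7x7 stride=2: (1, 96, 140, 140) -> Output: (1, 96, 70, 70)

Answer: (1, 96, 70, 70)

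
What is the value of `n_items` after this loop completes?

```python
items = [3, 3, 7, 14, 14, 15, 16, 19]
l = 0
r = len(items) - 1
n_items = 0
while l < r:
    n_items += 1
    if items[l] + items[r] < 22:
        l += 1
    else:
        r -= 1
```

Steps to find pair summing to 22
`n_items` takes the values: 0 → 1 → 2 → 3 → 4 → 5 → 6 → 7

Answer: 7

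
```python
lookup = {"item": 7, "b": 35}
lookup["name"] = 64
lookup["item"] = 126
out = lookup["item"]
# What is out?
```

Trace:
`lookup = {"item": 7, "b": 35}` → lookup = {'item': 7, 'b': 35}
`lookup["name"] = 64` → lookup = {'item': 7, 'b': 35, 'name': 64}
`lookup["item"] = 126` → lookup = {'item': 126, 'b': 35, 'name': 64}
`out = lookup["item"]` → out = 126
So out = 126

Answer: 126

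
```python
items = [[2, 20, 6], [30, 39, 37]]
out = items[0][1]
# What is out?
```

Trace:
`items = [[2, 20, 6], [30, 39, 37]]` → items = [[2, 20, 6], [30, 39, 37]]
`out = items[0][1]` → out = 20
So out = 20

Answer: 20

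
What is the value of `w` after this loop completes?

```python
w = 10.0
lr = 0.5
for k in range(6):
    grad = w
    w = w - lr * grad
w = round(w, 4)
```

Gradient descent: w = 10.0 * (1 - 0.5)^6
`w` takes the values: 10.0 → 5.0 → 2.5 → 1.25 → 0.625 → 0.3125 → 0.15625 → 0.1562

Answer: 0.1562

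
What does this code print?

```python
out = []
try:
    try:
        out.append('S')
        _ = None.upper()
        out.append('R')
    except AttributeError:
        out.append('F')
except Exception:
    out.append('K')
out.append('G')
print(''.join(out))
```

Execution trace: 'S' (inner try body) → 'F' (inner except AttributeError) → 'G' (after the try/except). Output: SFG

Answer: SFG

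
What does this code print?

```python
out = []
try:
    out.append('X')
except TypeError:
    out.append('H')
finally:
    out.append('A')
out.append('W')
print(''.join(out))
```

Execution trace: 'X' (try body, no exception) → 'A' (finally) → 'W' (after the try/except). Output: XAW

Answer: XAW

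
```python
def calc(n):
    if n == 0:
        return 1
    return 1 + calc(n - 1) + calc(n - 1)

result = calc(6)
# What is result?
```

calc(n) = 1 + 2·calc(n-1), calc(0)=1. Closed form: (1+1)·2^6 - 1 = 127.

Answer: 127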